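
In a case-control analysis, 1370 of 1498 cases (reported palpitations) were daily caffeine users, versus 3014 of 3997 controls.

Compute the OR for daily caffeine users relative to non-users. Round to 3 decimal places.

OR = (1370 × 983) / (3014 × 128) = 1346710/385792 ≈ 3.491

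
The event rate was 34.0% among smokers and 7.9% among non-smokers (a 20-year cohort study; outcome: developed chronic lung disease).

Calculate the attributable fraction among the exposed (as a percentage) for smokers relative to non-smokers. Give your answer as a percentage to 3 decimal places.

AR% = (0.3400 − 0.0790) / 0.3400 = 0.7676 → 76.765%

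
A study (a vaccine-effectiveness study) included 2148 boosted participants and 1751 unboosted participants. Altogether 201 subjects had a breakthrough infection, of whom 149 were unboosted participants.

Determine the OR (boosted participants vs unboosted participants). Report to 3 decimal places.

OR: 0.267

boosted participants with the outcome: 201 − 149 = 52
boosted participants without the outcome: 2148 − 52 = 2096
unboosted participants without the outcome: 1751 − 149 = 1602
odds, boosted participants = 52/2096 = 0.02481
odds, unboosted participants = 149/1602 = 0.09301
OR = 0.02481 / 0.09301 = 0.267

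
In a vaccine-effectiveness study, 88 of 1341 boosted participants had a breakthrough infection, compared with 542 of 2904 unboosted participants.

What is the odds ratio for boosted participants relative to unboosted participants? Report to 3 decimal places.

OR = (88 × 2362) / (1253 × 542) = 207856/679126 ≈ 0.306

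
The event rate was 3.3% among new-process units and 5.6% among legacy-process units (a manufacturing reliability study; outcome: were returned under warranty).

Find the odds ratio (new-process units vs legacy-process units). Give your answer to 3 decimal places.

0.575

odds, new-process units = 0.03300/0.96700 = 0.03413
odds, legacy-process units = 0.05600/0.94400 = 0.05932
OR = 0.03413 / 0.05932 = 0.575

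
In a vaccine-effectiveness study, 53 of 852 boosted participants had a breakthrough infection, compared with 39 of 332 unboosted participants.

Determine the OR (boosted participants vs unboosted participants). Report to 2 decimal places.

OR = (53 × 293) / (799 × 39) = 15529/31161 ≈ 0.50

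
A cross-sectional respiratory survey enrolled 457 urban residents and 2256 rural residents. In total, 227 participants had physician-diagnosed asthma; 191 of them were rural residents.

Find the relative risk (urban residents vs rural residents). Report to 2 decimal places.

0.93

urban residents with the outcome: 227 − 191 = 36
urban residents without the outcome: 457 − 36 = 421
rural residents without the outcome: 2256 − 191 = 2065
risk, urban residents = 36/457 = 0.0788
risk, rural residents = 191/2256 = 0.0847
RR = 0.0788 / 0.0847 = 0.93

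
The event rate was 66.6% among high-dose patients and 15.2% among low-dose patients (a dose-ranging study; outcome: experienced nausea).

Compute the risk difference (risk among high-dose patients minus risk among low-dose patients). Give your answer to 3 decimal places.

risk difference = 0.6660 − 0.1520 = 0.514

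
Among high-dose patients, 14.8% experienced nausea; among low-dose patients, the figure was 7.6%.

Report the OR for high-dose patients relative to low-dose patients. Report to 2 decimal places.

2.11

odds, high-dose patients = 0.1480/0.8520 = 0.1737
odds, low-dose patients = 0.0760/0.9240 = 0.0823
OR = 0.1737 / 0.0823 = 2.11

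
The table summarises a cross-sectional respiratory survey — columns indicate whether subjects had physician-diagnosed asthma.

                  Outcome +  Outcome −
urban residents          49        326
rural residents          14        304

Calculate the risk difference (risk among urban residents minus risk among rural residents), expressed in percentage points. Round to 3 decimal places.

risk, urban residents = 49/375 = 0.13067
risk, rural residents = 14/318 = 0.04403
risk difference = 0.13067 − 0.04403 = 0.08664 → 8.664 percentage points

RD: 8.664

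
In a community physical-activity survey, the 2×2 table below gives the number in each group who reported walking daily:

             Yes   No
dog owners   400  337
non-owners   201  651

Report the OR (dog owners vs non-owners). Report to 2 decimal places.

odds, dog owners = 400/337 = 1.1869
odds, non-owners = 201/651 = 0.3088
OR = 1.1869 / 0.3088 = 3.84

OR ≈ 3.84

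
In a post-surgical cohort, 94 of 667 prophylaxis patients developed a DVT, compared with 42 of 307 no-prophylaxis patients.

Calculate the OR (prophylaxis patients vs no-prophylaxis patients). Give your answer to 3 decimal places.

odds, prophylaxis patients = 94/573 = 0.1640
odds, no-prophylaxis patients = 42/265 = 0.1585
OR = 0.1640 / 0.1585 = 1.035

OR ≈ 1.035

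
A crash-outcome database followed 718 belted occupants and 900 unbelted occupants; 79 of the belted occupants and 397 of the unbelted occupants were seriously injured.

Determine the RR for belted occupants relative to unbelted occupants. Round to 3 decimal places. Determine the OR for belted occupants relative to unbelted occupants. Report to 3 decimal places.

risk, belted occupants = 79/718 = 0.1100
risk, unbelted occupants = 397/900 = 0.4411
RR = 0.1100 / 0.4411 = 0.249
OR = (79 × 503) / (639 × 397) = 39737/253683 ≈ 0.157

RR = 0.249; OR = 0.157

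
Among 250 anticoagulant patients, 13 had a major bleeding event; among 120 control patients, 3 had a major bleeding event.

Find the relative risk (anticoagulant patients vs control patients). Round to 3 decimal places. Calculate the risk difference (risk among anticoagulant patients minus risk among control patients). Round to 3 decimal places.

risk, anticoagulant patients = 13/250 = 0.05200
risk, control patients = 3/120 = 0.02500
RR = 0.05200 / 0.02500 = 2.080
risk difference = 0.05200 − 0.02500 = 0.027

RR = 2.080; RD = 0.027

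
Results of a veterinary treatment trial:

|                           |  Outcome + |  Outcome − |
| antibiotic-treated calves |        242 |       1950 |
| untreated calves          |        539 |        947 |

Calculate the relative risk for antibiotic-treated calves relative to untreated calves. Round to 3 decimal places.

RR = 0.304

risk, antibiotic-treated calves = 242/2192 = 0.1104
risk, untreated calves = 539/1486 = 0.3627
RR = 0.1104 / 0.3627 = 0.304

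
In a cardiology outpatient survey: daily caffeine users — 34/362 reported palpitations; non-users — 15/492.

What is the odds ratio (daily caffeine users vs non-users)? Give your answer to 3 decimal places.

OR = (34 × 477) / (328 × 15) = 16218/4920 ≈ 3.296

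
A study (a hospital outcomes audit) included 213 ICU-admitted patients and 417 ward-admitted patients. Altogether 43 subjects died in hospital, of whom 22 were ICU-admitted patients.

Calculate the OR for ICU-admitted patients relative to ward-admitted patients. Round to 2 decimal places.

ICU-admitted patients without the outcome: 213 − 22 = 191
ward-admitted patients with the outcome: 43 − 22 = 21
ward-admitted patients without the outcome: 417 − 21 = 396
OR = (22 × 396) / (191 × 21) = 8712/4011 ≈ 2.17

OR = 2.17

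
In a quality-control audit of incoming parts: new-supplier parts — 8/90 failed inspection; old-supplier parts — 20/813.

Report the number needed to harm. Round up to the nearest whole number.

risk, new-supplier parts = 8/90 = 0.088889
risk, old-supplier parts = 20/813 = 0.024600
absolute risk difference = 0.064289
1 / 0.064289 = 15.555 → round up → 16

NNH = 16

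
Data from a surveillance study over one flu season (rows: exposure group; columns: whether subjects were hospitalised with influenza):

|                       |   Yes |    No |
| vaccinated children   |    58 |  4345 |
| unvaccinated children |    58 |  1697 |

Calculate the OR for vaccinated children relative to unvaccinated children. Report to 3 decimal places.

OR = (58 × 1697) / (4345 × 58) = 98426/252010 ≈ 0.391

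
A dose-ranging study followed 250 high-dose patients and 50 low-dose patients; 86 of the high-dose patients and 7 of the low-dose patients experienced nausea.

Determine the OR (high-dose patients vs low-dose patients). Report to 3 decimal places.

odds, high-dose patients = 86/164 = 0.5244
odds, low-dose patients = 7/43 = 0.1628
OR = 0.5244 / 0.1628 = 3.221

OR ≈ 3.221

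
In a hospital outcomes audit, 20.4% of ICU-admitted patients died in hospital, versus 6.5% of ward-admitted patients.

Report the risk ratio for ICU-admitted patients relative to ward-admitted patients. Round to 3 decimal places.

RR = 0.2040 / 0.0650 = 3.138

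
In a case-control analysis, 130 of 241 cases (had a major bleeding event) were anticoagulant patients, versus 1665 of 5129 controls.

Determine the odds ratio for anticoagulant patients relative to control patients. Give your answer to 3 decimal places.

OR = (130 × 3464) / (1665 × 111) = 450320/184815 ≈ 2.437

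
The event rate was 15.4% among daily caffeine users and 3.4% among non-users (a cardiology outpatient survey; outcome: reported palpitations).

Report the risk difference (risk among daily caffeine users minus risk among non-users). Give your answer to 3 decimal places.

risk difference = 0.15400 − 0.03400 = 0.120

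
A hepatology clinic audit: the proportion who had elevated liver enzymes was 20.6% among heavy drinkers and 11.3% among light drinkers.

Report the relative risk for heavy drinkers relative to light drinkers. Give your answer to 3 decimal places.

RR = 0.2060 / 0.1130 = 1.823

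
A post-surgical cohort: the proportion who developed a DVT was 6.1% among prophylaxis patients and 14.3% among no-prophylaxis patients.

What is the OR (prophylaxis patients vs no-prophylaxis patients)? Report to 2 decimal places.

0.39

odds, prophylaxis patients = 0.0610/0.9390 = 0.0650
odds, no-prophylaxis patients = 0.1430/0.8570 = 0.1669
OR = 0.0650 / 0.1669 = 0.39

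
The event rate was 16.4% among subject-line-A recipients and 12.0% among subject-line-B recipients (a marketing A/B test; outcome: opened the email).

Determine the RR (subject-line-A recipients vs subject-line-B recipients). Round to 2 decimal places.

RR = 0.1640 / 0.1200 = 1.37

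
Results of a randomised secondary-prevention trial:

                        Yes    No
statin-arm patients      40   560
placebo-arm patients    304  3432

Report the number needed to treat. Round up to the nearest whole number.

NNT = 69

risk, statin-arm patients = 40/600 = 0.066667
risk, placebo-arm patients = 304/3736 = 0.081370
absolute risk difference = 0.014704
1 / 0.014704 = 68.009 → round up → 69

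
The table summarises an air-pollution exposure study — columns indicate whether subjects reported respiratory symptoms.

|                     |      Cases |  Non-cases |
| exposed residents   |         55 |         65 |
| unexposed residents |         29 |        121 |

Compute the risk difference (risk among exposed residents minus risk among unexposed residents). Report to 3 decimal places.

risk, exposed residents = 55/120 = 0.4583
risk, unexposed residents = 29/150 = 0.1933
risk difference = 0.4583 − 0.1933 = 0.265

0.265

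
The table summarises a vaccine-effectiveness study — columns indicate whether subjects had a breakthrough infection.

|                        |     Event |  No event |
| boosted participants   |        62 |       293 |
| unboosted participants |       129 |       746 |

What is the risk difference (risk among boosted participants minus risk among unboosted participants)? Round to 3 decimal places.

risk, boosted participants = 62/355 = 0.1746
risk, unboosted participants = 129/875 = 0.1474
risk difference = 0.1746 − 0.1474 = 0.027

0.027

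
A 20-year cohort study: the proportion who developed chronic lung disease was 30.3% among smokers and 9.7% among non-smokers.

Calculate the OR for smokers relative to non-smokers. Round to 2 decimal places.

odds, smokers = 0.3030/0.6970 = 0.4347
odds, non-smokers = 0.0970/0.9030 = 0.1074
OR = 0.4347 / 0.1074 = 4.05

4.05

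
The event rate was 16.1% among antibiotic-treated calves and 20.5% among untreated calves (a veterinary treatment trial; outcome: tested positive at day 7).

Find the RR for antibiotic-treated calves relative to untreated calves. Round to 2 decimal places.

RR = 0.1610 / 0.2050 = 0.79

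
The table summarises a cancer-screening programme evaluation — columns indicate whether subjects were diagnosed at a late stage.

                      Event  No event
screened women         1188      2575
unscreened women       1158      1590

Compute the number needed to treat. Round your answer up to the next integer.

10

risk, screened women = 1188/3763 = 0.315706
risk, unscreened women = 1158/2748 = 0.421397
absolute risk difference = 0.105692
1 / 0.105692 = 9.461 → round up → 10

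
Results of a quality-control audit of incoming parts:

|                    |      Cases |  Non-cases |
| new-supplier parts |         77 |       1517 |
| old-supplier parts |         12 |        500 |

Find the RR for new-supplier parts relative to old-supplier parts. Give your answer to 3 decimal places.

RR: 2.061

risk, new-supplier parts = 77/1594 = 0.04831
risk, old-supplier parts = 12/512 = 0.02344
RR = 0.04831 / 0.02344 = 2.061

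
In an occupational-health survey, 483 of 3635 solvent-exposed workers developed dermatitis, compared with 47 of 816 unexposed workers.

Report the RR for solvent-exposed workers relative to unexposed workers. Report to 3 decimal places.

2.307

risk, solvent-exposed workers = 483/3635 = 0.1329
risk, unexposed workers = 47/816 = 0.0576
RR = 0.1329 / 0.0576 = 2.307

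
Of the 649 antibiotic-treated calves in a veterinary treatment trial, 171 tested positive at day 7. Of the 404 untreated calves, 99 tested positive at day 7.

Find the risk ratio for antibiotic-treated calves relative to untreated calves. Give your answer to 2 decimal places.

risk, antibiotic-treated calves = 171/649 = 0.2635
risk, untreated calves = 99/404 = 0.2450
RR = 0.2635 / 0.2450 = 1.08

1.08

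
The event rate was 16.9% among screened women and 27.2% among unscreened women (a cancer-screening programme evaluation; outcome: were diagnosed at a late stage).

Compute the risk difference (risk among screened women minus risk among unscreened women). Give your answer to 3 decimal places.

risk difference = 0.1690 − 0.2720 = -0.103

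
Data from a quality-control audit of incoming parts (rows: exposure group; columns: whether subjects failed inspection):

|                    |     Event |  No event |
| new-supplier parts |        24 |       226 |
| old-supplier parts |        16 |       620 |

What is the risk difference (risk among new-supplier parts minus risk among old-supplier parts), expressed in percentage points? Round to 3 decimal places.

7.084

risk, new-supplier parts = 24/250 = 0.09600
risk, old-supplier parts = 16/636 = 0.02516
risk difference = 0.09600 − 0.02516 = 0.07084 → 7.084 percentage points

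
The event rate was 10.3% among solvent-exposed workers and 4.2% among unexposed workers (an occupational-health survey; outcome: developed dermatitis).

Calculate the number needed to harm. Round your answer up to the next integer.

absolute risk difference = 0.061000
1 / 0.061000 = 16.393 → round up → 17

17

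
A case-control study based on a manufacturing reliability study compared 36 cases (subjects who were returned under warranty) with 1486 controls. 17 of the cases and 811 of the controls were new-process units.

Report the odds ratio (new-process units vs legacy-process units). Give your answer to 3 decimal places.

odds, new-process units = 17/811 = 0.02096
odds, legacy-process units = 19/675 = 0.02815
OR = 0.02096 / 0.02815 = 0.745

0.745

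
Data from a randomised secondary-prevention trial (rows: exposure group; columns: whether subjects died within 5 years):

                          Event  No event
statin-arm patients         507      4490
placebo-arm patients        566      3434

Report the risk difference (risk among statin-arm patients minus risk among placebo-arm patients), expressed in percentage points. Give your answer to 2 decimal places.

risk, statin-arm patients = 507/4997 = 0.1015
risk, placebo-arm patients = 566/4000 = 0.1415
risk difference = 0.1015 − 0.1415 = -0.0400 → -4.00 percentage points

-4.00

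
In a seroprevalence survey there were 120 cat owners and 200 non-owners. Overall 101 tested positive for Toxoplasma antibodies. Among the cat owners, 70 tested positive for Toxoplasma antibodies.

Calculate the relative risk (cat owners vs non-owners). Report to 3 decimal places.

cat owners without the outcome: 120 − 70 = 50
non-owners with the outcome: 101 − 70 = 31
non-owners without the outcome: 200 − 31 = 169
risk, cat owners = 70/120 = 0.5833
risk, non-owners = 31/200 = 0.1550
RR = 0.5833 / 0.1550 = 3.763

RR: 3.763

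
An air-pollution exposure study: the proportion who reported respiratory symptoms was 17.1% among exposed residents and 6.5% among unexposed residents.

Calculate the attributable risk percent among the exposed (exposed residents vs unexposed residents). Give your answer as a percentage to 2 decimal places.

AR% = (0.1710 − 0.0650) / 0.1710 = 0.6199 → 61.99%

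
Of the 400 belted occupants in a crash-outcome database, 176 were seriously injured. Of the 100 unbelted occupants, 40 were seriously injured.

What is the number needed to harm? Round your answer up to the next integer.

NNH ≈ 25

risk, belted occupants = 176/400 = 0.440000
risk, unbelted occupants = 40/100 = 0.400000
absolute risk difference = 0.040000
1 / 0.040000 = 25.000 → round up → 25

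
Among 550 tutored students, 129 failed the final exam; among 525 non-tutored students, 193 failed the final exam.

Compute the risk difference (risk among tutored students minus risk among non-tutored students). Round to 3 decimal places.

-0.133

risk, tutored students = 129/550 = 0.2345
risk, non-tutored students = 193/525 = 0.3676
risk difference = 0.2345 − 0.3676 = -0.133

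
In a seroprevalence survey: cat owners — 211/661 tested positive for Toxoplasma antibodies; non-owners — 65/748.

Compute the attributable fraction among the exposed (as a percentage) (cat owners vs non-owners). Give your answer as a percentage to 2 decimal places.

72.78%

risk, cat owners = 211/661 = 0.3192
risk, non-owners = 65/748 = 0.0869
AR% = (0.3192 − 0.0869) / 0.3192 = 0.7278 → 72.78%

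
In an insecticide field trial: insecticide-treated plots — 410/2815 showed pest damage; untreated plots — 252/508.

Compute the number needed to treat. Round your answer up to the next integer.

risk, insecticide-treated plots = 410/2815 = 0.145648
risk, untreated plots = 252/508 = 0.496063
absolute risk difference = 0.350415
1 / 0.350415 = 2.854 → round up → 3

NNT: 3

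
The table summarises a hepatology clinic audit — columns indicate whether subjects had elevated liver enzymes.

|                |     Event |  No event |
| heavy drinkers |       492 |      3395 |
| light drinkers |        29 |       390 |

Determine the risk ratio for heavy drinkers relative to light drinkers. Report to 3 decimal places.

risk, heavy drinkers = 492/3887 = 0.1266
risk, light drinkers = 29/419 = 0.0692
RR = 0.1266 / 0.0692 = 1.829

RR = 1.829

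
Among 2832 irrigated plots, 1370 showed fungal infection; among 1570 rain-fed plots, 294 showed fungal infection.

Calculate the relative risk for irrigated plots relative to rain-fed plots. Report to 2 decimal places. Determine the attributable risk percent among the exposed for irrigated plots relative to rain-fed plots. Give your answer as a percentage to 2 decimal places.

RR = 2.58; AR% = 61.29%

risk, irrigated plots = 1370/2832 = 0.4838
risk, rain-fed plots = 294/1570 = 0.1873
RR = 0.4838 / 0.1873 = 2.58
AR% = (0.4838 − 0.1873) / 0.4838 = 0.6129 → 61.29%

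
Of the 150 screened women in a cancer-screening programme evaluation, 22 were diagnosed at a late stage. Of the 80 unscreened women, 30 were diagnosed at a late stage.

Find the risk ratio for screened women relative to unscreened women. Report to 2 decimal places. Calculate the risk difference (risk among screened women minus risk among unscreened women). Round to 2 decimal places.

risk, screened women = 22/150 = 0.1467
risk, unscreened women = 30/80 = 0.3750
RR = 0.1467 / 0.3750 = 0.39
risk difference = 0.1467 − 0.3750 = -0.23

RR = 0.39; RD = -0.23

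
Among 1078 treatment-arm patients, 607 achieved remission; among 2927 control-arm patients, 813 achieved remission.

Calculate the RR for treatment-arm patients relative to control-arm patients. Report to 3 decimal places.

2.027

risk, treatment-arm patients = 607/1078 = 0.5631
risk, control-arm patients = 813/2927 = 0.2778
RR = 0.5631 / 0.2778 = 2.027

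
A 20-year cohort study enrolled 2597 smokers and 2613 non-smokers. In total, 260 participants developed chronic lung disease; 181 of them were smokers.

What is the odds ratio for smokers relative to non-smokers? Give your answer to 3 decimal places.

2.403

smokers without the outcome: 2597 − 181 = 2416
non-smokers with the outcome: 260 − 181 = 79
non-smokers without the outcome: 2613 − 79 = 2534
OR = (181 × 2534) / (2416 × 79) = 458654/190864 ≈ 2.403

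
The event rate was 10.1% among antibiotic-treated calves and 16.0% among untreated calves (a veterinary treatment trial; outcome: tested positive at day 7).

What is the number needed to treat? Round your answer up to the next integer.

absolute risk difference = 0.059000
1 / 0.059000 = 16.949 → round up → 17

17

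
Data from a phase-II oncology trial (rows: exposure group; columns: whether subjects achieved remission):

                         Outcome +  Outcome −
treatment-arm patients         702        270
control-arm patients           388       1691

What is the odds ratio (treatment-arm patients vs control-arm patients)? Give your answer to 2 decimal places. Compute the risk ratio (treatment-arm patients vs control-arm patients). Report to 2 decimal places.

odds, treatment-arm patients = 702/270 = 2.6000
odds, control-arm patients = 388/1691 = 0.2295
OR = 2.6000 / 0.2295 = 11.33
risk, treatment-arm patients = 702/972 = 0.7222
risk, control-arm patients = 388/2079 = 0.1866
RR = 0.7222 / 0.1866 = 3.87

OR = 11.33; RR = 3.87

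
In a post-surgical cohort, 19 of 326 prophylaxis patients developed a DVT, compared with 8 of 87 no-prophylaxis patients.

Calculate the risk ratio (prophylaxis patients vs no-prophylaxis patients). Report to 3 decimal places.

risk, prophylaxis patients = 19/326 = 0.0583
risk, no-prophylaxis patients = 8/87 = 0.0920
RR = 0.0583 / 0.0920 = 0.634

RR = 0.634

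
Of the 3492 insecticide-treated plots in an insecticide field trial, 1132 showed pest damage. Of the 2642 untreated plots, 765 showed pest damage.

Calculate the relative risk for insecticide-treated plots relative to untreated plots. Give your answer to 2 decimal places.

risk, insecticide-treated plots = 1132/3492 = 0.3242
risk, untreated plots = 765/2642 = 0.2896
RR = 0.3242 / 0.2896 = 1.12

1.12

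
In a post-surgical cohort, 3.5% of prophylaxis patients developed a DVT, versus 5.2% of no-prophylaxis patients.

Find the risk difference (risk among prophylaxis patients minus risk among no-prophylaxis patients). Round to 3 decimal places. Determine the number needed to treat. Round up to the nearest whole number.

risk difference = 0.03500 − 0.05200 = -0.017
absolute risk difference = 0.017000
1 / 0.017000 = 58.824 → round up → 59

RD = -0.017; NNT = 59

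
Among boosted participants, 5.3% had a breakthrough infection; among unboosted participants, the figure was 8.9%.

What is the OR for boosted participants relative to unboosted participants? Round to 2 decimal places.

odds, boosted participants = 0.0530/0.9470 = 0.0560
odds, unboosted participants = 0.0890/0.9110 = 0.0977
OR = 0.0560 / 0.0977 = 0.57

OR = 0.57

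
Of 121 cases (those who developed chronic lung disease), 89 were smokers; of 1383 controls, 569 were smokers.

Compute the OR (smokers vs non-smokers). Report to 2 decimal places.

odds, smokers = 89/569 = 0.15641
odds, non-smokers = 32/814 = 0.03931
OR = 0.15641 / 0.03931 = 3.98

OR = 3.98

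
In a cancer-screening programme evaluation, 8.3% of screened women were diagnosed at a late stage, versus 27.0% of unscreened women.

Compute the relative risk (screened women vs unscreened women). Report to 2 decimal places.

RR = 0.0830 / 0.2700 = 0.31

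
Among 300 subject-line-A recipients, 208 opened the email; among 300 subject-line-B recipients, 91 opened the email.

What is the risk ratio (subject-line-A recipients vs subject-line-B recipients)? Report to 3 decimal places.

risk, subject-line-A recipients = 208/300 = 0.6933
risk, subject-line-B recipients = 91/300 = 0.3033
RR = 0.6933 / 0.3033 = 2.286

2.286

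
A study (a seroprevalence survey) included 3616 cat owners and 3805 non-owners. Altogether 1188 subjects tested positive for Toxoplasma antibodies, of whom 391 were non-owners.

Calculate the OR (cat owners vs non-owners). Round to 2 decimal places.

cat owners with the outcome: 1188 − 391 = 797
cat owners without the outcome: 3616 − 797 = 2819
non-owners without the outcome: 3805 − 391 = 3414
odds, cat owners = 797/2819 = 0.2827
odds, non-owners = 391/3414 = 0.1145
OR = 0.2827 / 0.1145 = 2.47

OR ≈ 2.47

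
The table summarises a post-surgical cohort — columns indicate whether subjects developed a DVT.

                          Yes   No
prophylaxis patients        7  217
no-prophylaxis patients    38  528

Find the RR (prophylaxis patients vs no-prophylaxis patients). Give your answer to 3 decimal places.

RR = 0.465

risk, prophylaxis patients = 7/224 = 0.03125
risk, no-prophylaxis patients = 38/566 = 0.06714
RR = 0.03125 / 0.06714 = 0.465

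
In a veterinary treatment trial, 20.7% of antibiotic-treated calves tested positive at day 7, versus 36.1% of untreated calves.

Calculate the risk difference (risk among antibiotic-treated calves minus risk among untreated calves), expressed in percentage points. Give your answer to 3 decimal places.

RD ≈ -15.400

risk difference = 0.2070 − 0.3610 = -0.1540 → -15.400 percentage points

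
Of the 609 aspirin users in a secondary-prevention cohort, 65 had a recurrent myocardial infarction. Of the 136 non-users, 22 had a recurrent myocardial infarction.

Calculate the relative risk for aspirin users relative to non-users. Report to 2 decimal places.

0.66

risk, aspirin users = 65/609 = 0.1067
risk, non-users = 22/136 = 0.1618
RR = 0.1067 / 0.1618 = 0.66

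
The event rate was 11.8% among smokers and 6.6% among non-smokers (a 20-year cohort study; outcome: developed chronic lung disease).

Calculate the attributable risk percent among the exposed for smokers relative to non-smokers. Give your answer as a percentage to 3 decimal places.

AR% = (0.1180 − 0.0660) / 0.1180 = 0.4407 → 44.068%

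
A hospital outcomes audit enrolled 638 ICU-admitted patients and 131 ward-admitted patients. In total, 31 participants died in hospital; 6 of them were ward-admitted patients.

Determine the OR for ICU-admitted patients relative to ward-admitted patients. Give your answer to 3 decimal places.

ICU-admitted patients with the outcome: 31 − 6 = 25
ICU-admitted patients without the outcome: 638 − 25 = 613
ward-admitted patients without the outcome: 131 − 6 = 125
OR = (25 × 125) / (613 × 6) = 3125/3678 ≈ 0.850

OR: 0.850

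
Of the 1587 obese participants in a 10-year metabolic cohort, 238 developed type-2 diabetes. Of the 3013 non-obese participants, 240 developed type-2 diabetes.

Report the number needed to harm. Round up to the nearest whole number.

risk, obese participants = 238/1587 = 0.149968
risk, non-obese participants = 240/3013 = 0.079655
absolute risk difference = 0.070314
1 / 0.070314 = 14.222 → round up → 15

15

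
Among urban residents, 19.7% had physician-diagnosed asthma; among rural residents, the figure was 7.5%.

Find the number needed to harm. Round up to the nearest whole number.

absolute risk difference = 0.122000
1 / 0.122000 = 8.197 → round up → 9

NNH ≈ 9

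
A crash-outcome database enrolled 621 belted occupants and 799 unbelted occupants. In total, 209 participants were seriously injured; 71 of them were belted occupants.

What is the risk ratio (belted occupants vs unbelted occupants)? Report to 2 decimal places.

RR = 0.66

belted occupants without the outcome: 621 − 71 = 550
unbelted occupants with the outcome: 209 − 71 = 138
unbelted occupants without the outcome: 799 − 138 = 661
risk, belted occupants = 71/621 = 0.1143
risk, unbelted occupants = 138/799 = 0.1727
RR = 0.1143 / 0.1727 = 0.66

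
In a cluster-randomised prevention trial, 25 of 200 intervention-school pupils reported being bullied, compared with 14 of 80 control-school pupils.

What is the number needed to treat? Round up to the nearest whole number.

risk, intervention-school pupils = 25/200 = 0.125000
risk, control-school pupils = 14/80 = 0.175000
absolute risk difference = 0.050000
1 / 0.050000 = 20.000 → round up → 20

NNT: 20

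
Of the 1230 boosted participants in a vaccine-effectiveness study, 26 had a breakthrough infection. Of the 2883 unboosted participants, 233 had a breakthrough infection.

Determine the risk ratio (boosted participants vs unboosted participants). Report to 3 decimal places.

risk, boosted participants = 26/1230 = 0.02114
risk, unboosted participants = 233/2883 = 0.08082
RR = 0.02114 / 0.08082 = 0.262

0.262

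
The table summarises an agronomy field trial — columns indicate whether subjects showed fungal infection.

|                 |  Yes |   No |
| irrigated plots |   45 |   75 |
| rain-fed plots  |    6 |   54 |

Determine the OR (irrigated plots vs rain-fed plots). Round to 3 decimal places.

OR = (45 × 54) / (75 × 6) = 2430/450 ≈ 5.400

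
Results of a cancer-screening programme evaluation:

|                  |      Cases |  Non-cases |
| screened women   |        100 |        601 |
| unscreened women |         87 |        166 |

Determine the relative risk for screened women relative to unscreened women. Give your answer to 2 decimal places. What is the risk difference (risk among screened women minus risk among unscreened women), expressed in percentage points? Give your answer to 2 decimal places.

risk, screened women = 100/701 = 0.1427
risk, unscreened women = 87/253 = 0.3439
RR = 0.1427 / 0.3439 = 0.41
risk difference = 0.1427 − 0.3439 = -0.2012 → -20.12 percentage points

RR = 0.41; RD = -20.12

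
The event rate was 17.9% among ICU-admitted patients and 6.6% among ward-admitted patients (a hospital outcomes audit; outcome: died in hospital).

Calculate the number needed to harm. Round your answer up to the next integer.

NNH = 9

absolute risk difference = 0.113000
1 / 0.113000 = 8.850 → round up → 9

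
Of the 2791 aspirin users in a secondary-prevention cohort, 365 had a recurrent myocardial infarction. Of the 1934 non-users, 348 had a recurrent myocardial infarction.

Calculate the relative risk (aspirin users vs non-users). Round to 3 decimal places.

RR ≈ 0.727

risk, aspirin users = 365/2791 = 0.1308
risk, non-users = 348/1934 = 0.1799
RR = 0.1308 / 0.1799 = 0.727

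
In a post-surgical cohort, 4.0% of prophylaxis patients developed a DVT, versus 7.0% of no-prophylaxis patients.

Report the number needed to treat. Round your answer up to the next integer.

NNT ≈ 34

absolute risk difference = 0.030000
1 / 0.030000 = 33.333 → round up → 34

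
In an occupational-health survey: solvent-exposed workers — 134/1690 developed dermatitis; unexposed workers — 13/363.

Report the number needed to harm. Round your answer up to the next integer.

NNH = 24

risk, solvent-exposed workers = 134/1690 = 0.079290
risk, unexposed workers = 13/363 = 0.035813
absolute risk difference = 0.043477
1 / 0.043477 = 23.001 → round up → 24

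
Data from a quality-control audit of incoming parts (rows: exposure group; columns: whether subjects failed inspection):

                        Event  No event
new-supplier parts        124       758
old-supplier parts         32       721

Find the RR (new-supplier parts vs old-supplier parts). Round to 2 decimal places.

risk, new-supplier parts = 124/882 = 0.14059
risk, old-supplier parts = 32/753 = 0.04250
RR = 0.14059 / 0.04250 = 3.31

RR: 3.31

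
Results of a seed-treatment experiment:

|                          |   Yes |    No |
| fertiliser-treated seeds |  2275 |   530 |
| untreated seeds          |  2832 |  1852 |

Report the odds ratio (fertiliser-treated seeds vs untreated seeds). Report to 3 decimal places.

odds, fertiliser-treated seeds = 2275/530 = 4.2925
odds, untreated seeds = 2832/1852 = 1.5292
OR = 4.2925 / 1.5292 = 2.807

2.807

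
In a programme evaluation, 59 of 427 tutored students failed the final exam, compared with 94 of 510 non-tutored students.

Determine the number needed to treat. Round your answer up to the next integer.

risk, tutored students = 59/427 = 0.138173
risk, non-tutored students = 94/510 = 0.184314
absolute risk difference = 0.046140
1 / 0.046140 = 21.673 → round up → 22

22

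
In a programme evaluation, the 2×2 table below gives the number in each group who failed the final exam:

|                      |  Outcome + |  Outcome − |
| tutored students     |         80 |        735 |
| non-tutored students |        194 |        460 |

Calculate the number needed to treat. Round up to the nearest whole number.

risk, tutored students = 80/815 = 0.098160
risk, non-tutored students = 194/654 = 0.296636
absolute risk difference = 0.198477
1 / 0.198477 = 5.038 → round up → 6

NNT: 6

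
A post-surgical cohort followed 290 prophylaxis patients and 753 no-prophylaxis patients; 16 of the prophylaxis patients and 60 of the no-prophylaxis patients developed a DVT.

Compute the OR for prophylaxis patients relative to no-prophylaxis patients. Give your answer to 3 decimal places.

OR = (16 × 693) / (274 × 60) = 11088/16440 ≈ 0.674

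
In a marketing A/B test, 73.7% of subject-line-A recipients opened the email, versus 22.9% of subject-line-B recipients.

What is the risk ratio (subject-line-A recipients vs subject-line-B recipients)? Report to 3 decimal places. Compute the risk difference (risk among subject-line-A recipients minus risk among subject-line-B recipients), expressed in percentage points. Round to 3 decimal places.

RR = 0.7370 / 0.2290 = 3.218
risk difference = 0.7370 − 0.2290 = 0.5080 → 50.800 percentage points

RR = 3.218; RD = 50.800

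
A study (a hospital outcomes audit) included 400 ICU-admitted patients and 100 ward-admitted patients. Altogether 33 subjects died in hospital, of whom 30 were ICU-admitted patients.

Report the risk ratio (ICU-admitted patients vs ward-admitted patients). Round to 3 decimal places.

2.500

ICU-admitted patients without the outcome: 400 − 30 = 370
ward-admitted patients with the outcome: 33 − 30 = 3
ward-admitted patients without the outcome: 100 − 3 = 97
risk, ICU-admitted patients = 30/400 = 0.07500
risk, ward-admitted patients = 3/100 = 0.03000
RR = 0.07500 / 0.03000 = 2.500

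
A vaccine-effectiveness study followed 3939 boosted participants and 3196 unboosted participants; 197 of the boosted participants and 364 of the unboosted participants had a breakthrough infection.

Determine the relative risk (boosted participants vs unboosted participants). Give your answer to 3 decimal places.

risk, boosted participants = 197/3939 = 0.0500
risk, unboosted participants = 364/3196 = 0.1139
RR = 0.0500 / 0.1139 = 0.439

RR: 0.439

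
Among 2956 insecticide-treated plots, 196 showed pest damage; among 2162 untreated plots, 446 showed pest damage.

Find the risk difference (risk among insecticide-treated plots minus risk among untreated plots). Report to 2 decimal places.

RD ≈ -0.14

risk, insecticide-treated plots = 196/2956 = 0.0663
risk, untreated plots = 446/2162 = 0.2063
risk difference = 0.0663 − 0.2063 = -0.14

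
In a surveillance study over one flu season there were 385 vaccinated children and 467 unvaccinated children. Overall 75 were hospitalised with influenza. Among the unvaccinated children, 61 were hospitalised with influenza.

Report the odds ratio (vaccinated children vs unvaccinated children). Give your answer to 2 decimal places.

vaccinated children with the outcome: 75 − 61 = 14
vaccinated children without the outcome: 385 − 14 = 371
unvaccinated children without the outcome: 467 − 61 = 406
OR = (14 × 406) / (371 × 61) = 5684/22631 ≈ 0.25

OR = 0.25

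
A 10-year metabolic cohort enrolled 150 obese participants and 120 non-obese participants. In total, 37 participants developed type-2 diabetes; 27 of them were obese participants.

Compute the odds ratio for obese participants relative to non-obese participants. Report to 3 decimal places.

obese participants without the outcome: 150 − 27 = 123
non-obese participants with the outcome: 37 − 27 = 10
non-obese participants without the outcome: 120 − 10 = 110
OR = (27 × 110) / (123 × 10) = 2970/1230 ≈ 2.415

OR: 2.415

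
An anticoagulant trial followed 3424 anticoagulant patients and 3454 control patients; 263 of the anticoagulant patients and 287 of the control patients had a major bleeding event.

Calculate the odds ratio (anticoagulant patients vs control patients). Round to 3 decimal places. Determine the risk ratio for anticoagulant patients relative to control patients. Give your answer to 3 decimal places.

odds, anticoagulant patients = 263/3161 = 0.0832
odds, control patients = 287/3167 = 0.0906
OR = 0.0832 / 0.0906 = 0.918
risk, anticoagulant patients = 263/3424 = 0.0768
risk, control patients = 287/3454 = 0.0831
RR = 0.0768 / 0.0831 = 0.924

OR = 0.918; RR = 0.924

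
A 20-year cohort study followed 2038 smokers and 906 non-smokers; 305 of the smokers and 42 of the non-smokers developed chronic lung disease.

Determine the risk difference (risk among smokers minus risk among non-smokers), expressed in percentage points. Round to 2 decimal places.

RD: 10.33

risk, smokers = 305/2038 = 0.14966
risk, non-smokers = 42/906 = 0.04636
risk difference = 0.14966 − 0.04636 = 0.10330 → 10.33 percentage points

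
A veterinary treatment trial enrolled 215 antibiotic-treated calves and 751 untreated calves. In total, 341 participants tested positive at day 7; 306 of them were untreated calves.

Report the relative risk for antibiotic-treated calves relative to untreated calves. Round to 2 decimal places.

RR: 0.40

antibiotic-treated calves with the outcome: 341 − 306 = 35
antibiotic-treated calves without the outcome: 215 − 35 = 180
untreated calves without the outcome: 751 − 306 = 445
risk, antibiotic-treated calves = 35/215 = 0.1628
risk, untreated calves = 306/751 = 0.4075
RR = 0.1628 / 0.4075 = 0.40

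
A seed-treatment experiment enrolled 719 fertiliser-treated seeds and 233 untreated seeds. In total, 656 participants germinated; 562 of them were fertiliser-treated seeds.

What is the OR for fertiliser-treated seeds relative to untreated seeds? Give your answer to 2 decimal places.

OR ≈ 5.29

fertiliser-treated seeds without the outcome: 719 − 562 = 157
untreated seeds with the outcome: 656 − 562 = 94
untreated seeds without the outcome: 233 − 94 = 139
OR = (562 × 139) / (157 × 94) = 78118/14758 ≈ 5.29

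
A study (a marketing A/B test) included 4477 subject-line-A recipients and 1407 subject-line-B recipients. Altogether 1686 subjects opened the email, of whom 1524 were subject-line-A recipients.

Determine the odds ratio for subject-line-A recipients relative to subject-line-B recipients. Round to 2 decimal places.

subject-line-A recipients without the outcome: 4477 − 1524 = 2953
subject-line-B recipients with the outcome: 1686 − 1524 = 162
subject-line-B recipients without the outcome: 1407 − 162 = 1245
OR = (1524 × 1245) / (2953 × 162) = 1897380/478386 ≈ 3.97

OR = 3.97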